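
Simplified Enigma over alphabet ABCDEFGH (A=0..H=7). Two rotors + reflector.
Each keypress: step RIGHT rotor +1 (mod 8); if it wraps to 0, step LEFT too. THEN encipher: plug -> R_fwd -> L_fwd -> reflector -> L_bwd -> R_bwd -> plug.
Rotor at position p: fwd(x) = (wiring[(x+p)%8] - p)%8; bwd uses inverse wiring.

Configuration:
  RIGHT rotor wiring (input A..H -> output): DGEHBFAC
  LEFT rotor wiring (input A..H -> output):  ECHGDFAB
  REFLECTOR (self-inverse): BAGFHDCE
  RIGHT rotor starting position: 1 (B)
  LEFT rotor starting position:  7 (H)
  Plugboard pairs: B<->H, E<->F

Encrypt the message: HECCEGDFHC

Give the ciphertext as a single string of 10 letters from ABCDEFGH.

Char 1 ('H'): step: R->2, L=7; H->plug->B->R->F->L->E->refl->H->L'->E->R'->H->plug->B
Char 2 ('E'): step: R->3, L=7; E->plug->F->R->A->L->C->refl->G->L'->G->R'->B->plug->H
Char 3 ('C'): step: R->4, L=7; C->plug->C->R->E->L->H->refl->E->L'->F->R'->A->plug->A
Char 4 ('C'): step: R->5, L=7; C->plug->C->R->F->L->E->refl->H->L'->E->R'->H->plug->B
Char 5 ('E'): step: R->6, L=7; E->plug->F->R->B->L->F->refl->D->L'->C->R'->A->plug->A
Char 6 ('G'): step: R->7, L=7; G->plug->G->R->G->L->G->refl->C->L'->A->R'->E->plug->F
Char 7 ('D'): step: R->0, L->0 (L advanced); D->plug->D->R->H->L->B->refl->A->L'->G->R'->B->plug->H
Char 8 ('F'): step: R->1, L=0; F->plug->E->R->E->L->D->refl->F->L'->F->R'->A->plug->A
Char 9 ('H'): step: R->2, L=0; H->plug->B->R->F->L->F->refl->D->L'->E->R'->H->plug->B
Char 10 ('C'): step: R->3, L=0; C->plug->C->R->C->L->H->refl->E->L'->A->R'->F->plug->E

Answer: BHABAFHABE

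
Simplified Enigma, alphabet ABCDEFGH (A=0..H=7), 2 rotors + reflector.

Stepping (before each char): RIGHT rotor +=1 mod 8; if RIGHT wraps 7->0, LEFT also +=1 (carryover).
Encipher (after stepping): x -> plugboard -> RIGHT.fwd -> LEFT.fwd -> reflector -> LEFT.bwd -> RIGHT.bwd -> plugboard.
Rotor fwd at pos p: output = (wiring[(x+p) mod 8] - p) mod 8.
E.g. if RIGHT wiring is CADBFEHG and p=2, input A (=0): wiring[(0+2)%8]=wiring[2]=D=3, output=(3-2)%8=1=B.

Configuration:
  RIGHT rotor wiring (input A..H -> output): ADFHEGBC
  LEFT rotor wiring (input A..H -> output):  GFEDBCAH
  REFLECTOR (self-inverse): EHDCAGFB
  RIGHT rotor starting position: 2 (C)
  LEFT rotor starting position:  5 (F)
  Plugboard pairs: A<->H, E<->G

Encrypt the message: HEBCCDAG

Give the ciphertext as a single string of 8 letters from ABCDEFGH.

Char 1 ('H'): step: R->3, L=5; H->plug->A->R->E->L->A->refl->E->L'->H->R'->E->plug->G
Char 2 ('E'): step: R->4, L=5; E->plug->G->R->B->L->D->refl->C->L'->C->R'->B->plug->B
Char 3 ('B'): step: R->5, L=5; B->plug->B->R->E->L->A->refl->E->L'->H->R'->H->plug->A
Char 4 ('C'): step: R->6, L=5; C->plug->C->R->C->L->C->refl->D->L'->B->R'->F->plug->F
Char 5 ('C'): step: R->7, L=5; C->plug->C->R->E->L->A->refl->E->L'->H->R'->G->plug->E
Char 6 ('D'): step: R->0, L->6 (L advanced); D->plug->D->R->H->L->E->refl->A->L'->C->R'->H->plug->A
Char 7 ('A'): step: R->1, L=6; A->plug->H->R->H->L->E->refl->A->L'->C->R'->A->plug->H
Char 8 ('G'): step: R->2, L=6; G->plug->E->R->H->L->E->refl->A->L'->C->R'->C->plug->C

Answer: GBAFEAHC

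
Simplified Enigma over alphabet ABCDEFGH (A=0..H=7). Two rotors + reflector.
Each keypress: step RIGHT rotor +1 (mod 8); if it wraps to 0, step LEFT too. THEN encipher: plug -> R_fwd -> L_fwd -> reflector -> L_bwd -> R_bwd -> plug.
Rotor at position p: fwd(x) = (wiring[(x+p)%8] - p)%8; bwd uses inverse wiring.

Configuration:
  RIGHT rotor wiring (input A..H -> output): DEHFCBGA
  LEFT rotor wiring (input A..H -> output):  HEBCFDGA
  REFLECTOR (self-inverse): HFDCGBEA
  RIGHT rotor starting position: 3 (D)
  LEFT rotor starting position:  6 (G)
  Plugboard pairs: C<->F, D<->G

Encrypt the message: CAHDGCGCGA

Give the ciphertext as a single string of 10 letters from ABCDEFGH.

Char 1 ('C'): step: R->4, L=6; C->plug->F->R->A->L->A->refl->H->L'->G->R'->A->plug->A
Char 2 ('A'): step: R->5, L=6; A->plug->A->R->E->L->D->refl->C->L'->B->R'->B->plug->B
Char 3 ('H'): step: R->6, L=6; H->plug->H->R->D->L->G->refl->E->L'->F->R'->C->plug->F
Char 4 ('D'): step: R->7, L=6; D->plug->G->R->C->L->B->refl->F->L'->H->R'->H->plug->H
Char 5 ('G'): step: R->0, L->7 (L advanced); G->plug->D->R->F->L->G->refl->E->L'->G->R'->G->plug->D
Char 6 ('C'): step: R->1, L=7; C->plug->F->R->F->L->G->refl->E->L'->G->R'->B->plug->B
Char 7 ('G'): step: R->2, L=7; G->plug->D->R->H->L->H->refl->A->L'->B->R'->G->plug->D
Char 8 ('C'): step: R->3, L=7; C->plug->F->R->A->L->B->refl->F->L'->C->R'->A->plug->A
Char 9 ('G'): step: R->4, L=7; G->plug->D->R->E->L->D->refl->C->L'->D->R'->G->plug->D
Char 10 ('A'): step: R->5, L=7; A->plug->A->R->E->L->D->refl->C->L'->D->R'->C->plug->F

Answer: ABFHDBDADF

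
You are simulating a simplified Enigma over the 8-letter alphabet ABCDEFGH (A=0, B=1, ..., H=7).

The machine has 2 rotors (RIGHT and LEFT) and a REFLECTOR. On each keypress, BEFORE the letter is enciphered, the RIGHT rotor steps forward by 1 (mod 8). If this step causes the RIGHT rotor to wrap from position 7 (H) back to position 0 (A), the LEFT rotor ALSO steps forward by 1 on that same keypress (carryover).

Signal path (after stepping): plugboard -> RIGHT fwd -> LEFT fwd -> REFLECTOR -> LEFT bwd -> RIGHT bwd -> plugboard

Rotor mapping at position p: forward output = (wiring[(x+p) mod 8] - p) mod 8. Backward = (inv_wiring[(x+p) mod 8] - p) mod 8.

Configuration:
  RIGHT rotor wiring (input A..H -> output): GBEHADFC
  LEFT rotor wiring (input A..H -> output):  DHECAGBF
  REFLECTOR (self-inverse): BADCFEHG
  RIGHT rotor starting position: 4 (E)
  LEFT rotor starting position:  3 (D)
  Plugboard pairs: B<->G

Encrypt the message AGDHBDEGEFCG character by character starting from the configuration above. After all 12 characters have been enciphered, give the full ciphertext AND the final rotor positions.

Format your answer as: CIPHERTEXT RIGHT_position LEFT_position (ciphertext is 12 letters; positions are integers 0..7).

Answer: DBGEHGAAFHEA 0 5

Derivation:
Char 1 ('A'): step: R->5, L=3; A->plug->A->R->G->L->E->refl->F->L'->B->R'->D->plug->D
Char 2 ('G'): step: R->6, L=3; G->plug->B->R->E->L->C->refl->D->L'->C->R'->G->plug->B
Char 3 ('D'): step: R->7, L=3; D->plug->D->R->F->L->A->refl->B->L'->H->R'->B->plug->G
Char 4 ('H'): step: R->0, L->4 (L advanced); H->plug->H->R->C->L->F->refl->E->L'->A->R'->E->plug->E
Char 5 ('B'): step: R->1, L=4; B->plug->G->R->B->L->C->refl->D->L'->F->R'->H->plug->H
Char 6 ('D'): step: R->2, L=4; D->plug->D->R->B->L->C->refl->D->L'->F->R'->B->plug->G
Char 7 ('E'): step: R->3, L=4; E->plug->E->R->H->L->G->refl->H->L'->E->R'->A->plug->A
Char 8 ('G'): step: R->4, L=4; G->plug->B->R->H->L->G->refl->H->L'->E->R'->A->plug->A
Char 9 ('E'): step: R->5, L=4; E->plug->E->R->E->L->H->refl->G->L'->H->R'->F->plug->F
Char 10 ('F'): step: R->6, L=4; F->plug->F->R->B->L->C->refl->D->L'->F->R'->H->plug->H
Char 11 ('C'): step: R->7, L=4; C->plug->C->R->C->L->F->refl->E->L'->A->R'->E->plug->E
Char 12 ('G'): step: R->0, L->5 (L advanced); G->plug->B->R->B->L->E->refl->F->L'->G->R'->A->plug->A
Final: ciphertext=DBGEHGAAFHEA, RIGHT=0, LEFT=5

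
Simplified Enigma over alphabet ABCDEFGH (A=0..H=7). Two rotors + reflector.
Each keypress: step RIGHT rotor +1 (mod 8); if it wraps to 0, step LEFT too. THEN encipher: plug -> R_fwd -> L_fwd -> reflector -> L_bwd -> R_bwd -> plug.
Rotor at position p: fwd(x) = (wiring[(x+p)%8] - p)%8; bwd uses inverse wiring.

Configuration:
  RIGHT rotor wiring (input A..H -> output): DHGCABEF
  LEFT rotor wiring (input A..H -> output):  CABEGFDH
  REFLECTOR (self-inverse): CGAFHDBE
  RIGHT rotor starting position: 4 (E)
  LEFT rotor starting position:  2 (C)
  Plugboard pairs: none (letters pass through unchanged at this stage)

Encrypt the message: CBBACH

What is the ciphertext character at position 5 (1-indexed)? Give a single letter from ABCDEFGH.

Char 1 ('C'): step: R->5, L=2; C->plug->C->R->A->L->H->refl->E->L'->C->R'->E->plug->E
Char 2 ('B'): step: R->6, L=2; B->plug->B->R->H->L->G->refl->B->L'->E->R'->F->plug->F
Char 3 ('B'): step: R->7, L=2; B->plug->B->R->E->L->B->refl->G->L'->H->R'->D->plug->D
Char 4 ('A'): step: R->0, L->3 (L advanced); A->plug->A->R->D->L->A->refl->C->L'->C->R'->D->plug->D
Char 5 ('C'): step: R->1, L=3; C->plug->C->R->B->L->D->refl->F->L'->G->R'->A->plug->A

A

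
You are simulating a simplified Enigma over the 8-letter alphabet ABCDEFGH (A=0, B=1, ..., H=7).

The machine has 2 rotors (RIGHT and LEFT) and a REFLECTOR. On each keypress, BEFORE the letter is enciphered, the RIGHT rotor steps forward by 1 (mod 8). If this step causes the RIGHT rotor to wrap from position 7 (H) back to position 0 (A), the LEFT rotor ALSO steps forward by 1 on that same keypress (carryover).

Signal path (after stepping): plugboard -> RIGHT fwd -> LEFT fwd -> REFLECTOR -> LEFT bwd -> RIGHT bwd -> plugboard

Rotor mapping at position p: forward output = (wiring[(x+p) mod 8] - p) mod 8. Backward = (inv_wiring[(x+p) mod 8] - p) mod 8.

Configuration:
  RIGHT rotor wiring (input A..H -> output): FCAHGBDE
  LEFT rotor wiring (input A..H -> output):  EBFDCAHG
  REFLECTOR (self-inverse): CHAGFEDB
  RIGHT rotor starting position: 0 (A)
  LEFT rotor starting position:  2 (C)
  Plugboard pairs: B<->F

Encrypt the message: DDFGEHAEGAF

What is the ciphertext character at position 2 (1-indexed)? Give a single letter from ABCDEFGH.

Char 1 ('D'): step: R->1, L=2; D->plug->D->R->F->L->E->refl->F->L'->E->R'->H->plug->H
Char 2 ('D'): step: R->2, L=2; D->plug->D->R->H->L->H->refl->B->L'->B->R'->E->plug->E

E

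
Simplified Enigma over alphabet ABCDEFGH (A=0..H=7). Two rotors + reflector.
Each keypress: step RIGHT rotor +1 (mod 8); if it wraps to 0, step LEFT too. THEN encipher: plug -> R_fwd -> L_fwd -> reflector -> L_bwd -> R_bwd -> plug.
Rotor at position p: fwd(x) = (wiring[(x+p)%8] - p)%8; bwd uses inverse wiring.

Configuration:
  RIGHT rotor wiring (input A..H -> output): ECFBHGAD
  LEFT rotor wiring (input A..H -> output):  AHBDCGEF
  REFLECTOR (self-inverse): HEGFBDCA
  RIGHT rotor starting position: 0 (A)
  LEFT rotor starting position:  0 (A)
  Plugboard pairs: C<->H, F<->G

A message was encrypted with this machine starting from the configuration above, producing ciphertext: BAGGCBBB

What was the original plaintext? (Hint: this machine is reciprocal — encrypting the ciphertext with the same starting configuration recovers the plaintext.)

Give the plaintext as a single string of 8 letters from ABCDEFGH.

Char 1 ('B'): step: R->1, L=0; B->plug->B->R->E->L->C->refl->G->L'->F->R'->E->plug->E
Char 2 ('A'): step: R->2, L=0; A->plug->A->R->D->L->D->refl->F->L'->H->R'->B->plug->B
Char 3 ('G'): step: R->3, L=0; G->plug->F->R->B->L->H->refl->A->L'->A->R'->E->plug->E
Char 4 ('G'): step: R->4, L=0; G->plug->F->R->G->L->E->refl->B->L'->C->R'->B->plug->B
Char 5 ('C'): step: R->5, L=0; C->plug->H->R->C->L->B->refl->E->L'->G->R'->C->plug->H
Char 6 ('B'): step: R->6, L=0; B->plug->B->R->F->L->G->refl->C->L'->E->R'->D->plug->D
Char 7 ('B'): step: R->7, L=0; B->plug->B->R->F->L->G->refl->C->L'->E->R'->A->plug->A
Char 8 ('B'): step: R->0, L->1 (L advanced); B->plug->B->R->C->L->C->refl->G->L'->A->R'->G->plug->F

Answer: EBEBHDAF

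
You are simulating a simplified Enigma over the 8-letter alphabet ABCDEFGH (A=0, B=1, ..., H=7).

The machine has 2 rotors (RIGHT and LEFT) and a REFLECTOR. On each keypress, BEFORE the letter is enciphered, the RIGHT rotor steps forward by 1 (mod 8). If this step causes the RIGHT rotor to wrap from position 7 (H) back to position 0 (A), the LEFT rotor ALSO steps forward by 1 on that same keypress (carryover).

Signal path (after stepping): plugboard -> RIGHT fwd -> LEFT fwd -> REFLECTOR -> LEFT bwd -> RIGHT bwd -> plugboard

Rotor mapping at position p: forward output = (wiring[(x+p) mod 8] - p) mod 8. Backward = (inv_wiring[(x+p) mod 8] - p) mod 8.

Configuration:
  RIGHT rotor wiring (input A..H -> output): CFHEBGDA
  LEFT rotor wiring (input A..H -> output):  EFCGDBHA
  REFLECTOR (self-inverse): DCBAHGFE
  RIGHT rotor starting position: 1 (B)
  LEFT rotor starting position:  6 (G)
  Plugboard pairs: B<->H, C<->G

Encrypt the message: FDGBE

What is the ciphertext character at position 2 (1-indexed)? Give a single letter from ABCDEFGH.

Char 1 ('F'): step: R->2, L=6; F->plug->F->R->G->L->F->refl->G->L'->C->R'->B->plug->H
Char 2 ('D'): step: R->3, L=6; D->plug->D->R->A->L->B->refl->C->L'->B->R'->A->plug->A

A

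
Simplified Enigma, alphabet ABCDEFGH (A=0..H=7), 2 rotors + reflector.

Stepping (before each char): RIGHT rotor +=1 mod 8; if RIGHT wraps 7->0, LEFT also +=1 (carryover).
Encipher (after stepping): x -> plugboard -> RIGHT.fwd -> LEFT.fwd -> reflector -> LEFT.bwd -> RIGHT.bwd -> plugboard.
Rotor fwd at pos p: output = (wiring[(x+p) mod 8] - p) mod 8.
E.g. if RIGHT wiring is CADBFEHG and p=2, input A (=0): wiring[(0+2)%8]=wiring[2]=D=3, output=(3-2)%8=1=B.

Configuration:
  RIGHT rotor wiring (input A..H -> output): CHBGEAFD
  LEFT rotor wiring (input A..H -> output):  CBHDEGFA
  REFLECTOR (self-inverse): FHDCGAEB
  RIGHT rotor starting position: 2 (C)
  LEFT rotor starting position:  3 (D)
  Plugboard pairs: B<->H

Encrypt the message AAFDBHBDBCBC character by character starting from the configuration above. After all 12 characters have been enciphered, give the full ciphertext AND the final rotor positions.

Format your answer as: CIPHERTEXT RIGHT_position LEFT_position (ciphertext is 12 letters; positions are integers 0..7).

Answer: DHHHEAAFHEEE 6 4

Derivation:
Char 1 ('A'): step: R->3, L=3; A->plug->A->R->D->L->C->refl->D->L'->C->R'->D->plug->D
Char 2 ('A'): step: R->4, L=3; A->plug->A->R->A->L->A->refl->F->L'->E->R'->B->plug->H
Char 3 ('F'): step: R->5, L=3; F->plug->F->R->E->L->F->refl->A->L'->A->R'->B->plug->H
Char 4 ('D'): step: R->6, L=3; D->plug->D->R->B->L->B->refl->H->L'->F->R'->B->plug->H
Char 5 ('B'): step: R->7, L=3; B->plug->H->R->G->L->G->refl->E->L'->H->R'->E->plug->E
Char 6 ('H'): step: R->0, L->4 (L advanced); H->plug->B->R->H->L->H->refl->B->L'->C->R'->A->plug->A
Char 7 ('B'): step: R->1, L=4; B->plug->H->R->B->L->C->refl->D->L'->G->R'->A->plug->A
Char 8 ('D'): step: R->2, L=4; D->plug->D->R->G->L->D->refl->C->L'->B->R'->F->plug->F
Char 9 ('B'): step: R->3, L=4; B->plug->H->R->G->L->D->refl->C->L'->B->R'->B->plug->H
Char 10 ('C'): step: R->4, L=4; C->plug->C->R->B->L->C->refl->D->L'->G->R'->E->plug->E
Char 11 ('B'): step: R->5, L=4; B->plug->H->R->H->L->H->refl->B->L'->C->R'->E->plug->E
Char 12 ('C'): step: R->6, L=4; C->plug->C->R->E->L->G->refl->E->L'->D->R'->E->plug->E
Final: ciphertext=DHHHEAAFHEEE, RIGHT=6, LEFT=4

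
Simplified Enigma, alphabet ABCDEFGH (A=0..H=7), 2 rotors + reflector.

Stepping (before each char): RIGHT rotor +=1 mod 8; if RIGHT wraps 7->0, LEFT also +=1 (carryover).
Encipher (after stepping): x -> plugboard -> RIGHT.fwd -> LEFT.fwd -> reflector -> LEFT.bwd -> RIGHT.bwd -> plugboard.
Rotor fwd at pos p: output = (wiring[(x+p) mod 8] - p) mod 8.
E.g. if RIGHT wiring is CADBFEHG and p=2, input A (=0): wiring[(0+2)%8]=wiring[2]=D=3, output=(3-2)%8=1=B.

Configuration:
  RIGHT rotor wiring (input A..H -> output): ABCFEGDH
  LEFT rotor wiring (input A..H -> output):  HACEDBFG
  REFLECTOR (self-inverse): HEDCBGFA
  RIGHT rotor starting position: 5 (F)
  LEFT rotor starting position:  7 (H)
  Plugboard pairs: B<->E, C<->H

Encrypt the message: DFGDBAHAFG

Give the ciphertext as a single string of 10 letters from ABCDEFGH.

Answer: GHDBABGGGB

Derivation:
Char 1 ('D'): step: R->6, L=7; D->plug->D->R->D->L->D->refl->C->L'->G->R'->G->plug->G
Char 2 ('F'): step: R->7, L=7; F->plug->F->R->F->L->E->refl->B->L'->C->R'->C->plug->H
Char 3 ('G'): step: R->0, L->0 (L advanced); G->plug->G->R->D->L->E->refl->B->L'->F->R'->D->plug->D
Char 4 ('D'): step: R->1, L=0; D->plug->D->R->D->L->E->refl->B->L'->F->R'->E->plug->B
Char 5 ('B'): step: R->2, L=0; B->plug->E->R->B->L->A->refl->H->L'->A->R'->A->plug->A
Char 6 ('A'): step: R->3, L=0; A->plug->A->R->C->L->C->refl->D->L'->E->R'->E->plug->B
Char 7 ('H'): step: R->4, L=0; H->plug->C->R->H->L->G->refl->F->L'->G->R'->G->plug->G
Char 8 ('A'): step: R->5, L=0; A->plug->A->R->B->L->A->refl->H->L'->A->R'->G->plug->G
Char 9 ('F'): step: R->6, L=0; F->plug->F->R->H->L->G->refl->F->L'->G->R'->G->plug->G
Char 10 ('G'): step: R->7, L=0; G->plug->G->R->H->L->G->refl->F->L'->G->R'->E->plug->B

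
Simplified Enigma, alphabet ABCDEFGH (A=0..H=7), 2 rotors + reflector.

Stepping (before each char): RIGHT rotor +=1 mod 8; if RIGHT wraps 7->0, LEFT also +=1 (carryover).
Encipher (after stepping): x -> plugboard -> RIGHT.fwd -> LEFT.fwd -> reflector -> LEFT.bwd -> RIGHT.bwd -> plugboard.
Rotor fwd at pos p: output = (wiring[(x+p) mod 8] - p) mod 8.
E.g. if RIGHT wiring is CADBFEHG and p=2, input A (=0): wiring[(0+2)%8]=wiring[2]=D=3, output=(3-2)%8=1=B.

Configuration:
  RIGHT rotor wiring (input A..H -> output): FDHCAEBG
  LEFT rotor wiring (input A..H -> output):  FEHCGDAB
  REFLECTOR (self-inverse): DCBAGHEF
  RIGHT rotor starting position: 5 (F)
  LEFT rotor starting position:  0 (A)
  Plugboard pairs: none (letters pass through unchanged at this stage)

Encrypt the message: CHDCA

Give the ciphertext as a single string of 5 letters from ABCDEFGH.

Char 1 ('C'): step: R->6, L=0; C->plug->C->R->H->L->B->refl->C->L'->D->R'->A->plug->A
Char 2 ('H'): step: R->7, L=0; H->plug->H->R->C->L->H->refl->F->L'->A->R'->D->plug->D
Char 3 ('D'): step: R->0, L->1 (L advanced); D->plug->D->R->C->L->B->refl->C->L'->E->R'->F->plug->F
Char 4 ('C'): step: R->1, L=1; C->plug->C->R->B->L->G->refl->E->L'->H->R'->D->plug->D
Char 5 ('A'): step: R->2, L=1; A->plug->A->R->F->L->H->refl->F->L'->D->R'->G->plug->G

Answer: ADFDG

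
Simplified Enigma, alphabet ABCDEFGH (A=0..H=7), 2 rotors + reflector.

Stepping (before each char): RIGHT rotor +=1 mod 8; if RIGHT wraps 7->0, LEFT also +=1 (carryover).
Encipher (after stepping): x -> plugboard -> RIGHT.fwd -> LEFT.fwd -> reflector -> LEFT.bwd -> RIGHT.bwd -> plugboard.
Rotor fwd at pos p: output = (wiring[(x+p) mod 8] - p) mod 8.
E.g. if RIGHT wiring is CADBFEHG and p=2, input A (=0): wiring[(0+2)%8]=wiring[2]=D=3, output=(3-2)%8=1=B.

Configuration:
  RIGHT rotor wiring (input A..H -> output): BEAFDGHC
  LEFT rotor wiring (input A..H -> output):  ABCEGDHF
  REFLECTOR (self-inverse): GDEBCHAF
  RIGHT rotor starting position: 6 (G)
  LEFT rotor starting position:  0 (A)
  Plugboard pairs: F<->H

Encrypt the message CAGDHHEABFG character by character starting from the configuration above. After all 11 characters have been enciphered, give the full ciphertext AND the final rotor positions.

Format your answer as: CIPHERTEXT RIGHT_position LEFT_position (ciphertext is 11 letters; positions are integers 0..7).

Answer: DFDADEHEDAD 1 2

Derivation:
Char 1 ('C'): step: R->7, L=0; C->plug->C->R->F->L->D->refl->B->L'->B->R'->D->plug->D
Char 2 ('A'): step: R->0, L->1 (L advanced); A->plug->A->R->B->L->B->refl->D->L'->C->R'->H->plug->F
Char 3 ('G'): step: R->1, L=1; G->plug->G->R->B->L->B->refl->D->L'->C->R'->D->plug->D
Char 4 ('D'): step: R->2, L=1; D->plug->D->R->E->L->C->refl->E->L'->G->R'->A->plug->A
Char 5 ('H'): step: R->3, L=1; H->plug->F->R->G->L->E->refl->C->L'->E->R'->D->plug->D
Char 6 ('H'): step: R->4, L=1; H->plug->F->R->A->L->A->refl->G->L'->F->R'->E->plug->E
Char 7 ('E'): step: R->5, L=1; E->plug->E->R->H->L->H->refl->F->L'->D->R'->F->plug->H
Char 8 ('A'): step: R->6, L=1; A->plug->A->R->B->L->B->refl->D->L'->C->R'->E->plug->E
Char 9 ('B'): step: R->7, L=1; B->plug->B->R->C->L->D->refl->B->L'->B->R'->D->plug->D
Char 10 ('F'): step: R->0, L->2 (L advanced); F->plug->H->R->C->L->E->refl->C->L'->B->R'->A->plug->A
Char 11 ('G'): step: R->1, L=2; G->plug->G->R->B->L->C->refl->E->L'->C->R'->D->plug->D
Final: ciphertext=DFDADEHEDAD, RIGHT=1, LEFT=2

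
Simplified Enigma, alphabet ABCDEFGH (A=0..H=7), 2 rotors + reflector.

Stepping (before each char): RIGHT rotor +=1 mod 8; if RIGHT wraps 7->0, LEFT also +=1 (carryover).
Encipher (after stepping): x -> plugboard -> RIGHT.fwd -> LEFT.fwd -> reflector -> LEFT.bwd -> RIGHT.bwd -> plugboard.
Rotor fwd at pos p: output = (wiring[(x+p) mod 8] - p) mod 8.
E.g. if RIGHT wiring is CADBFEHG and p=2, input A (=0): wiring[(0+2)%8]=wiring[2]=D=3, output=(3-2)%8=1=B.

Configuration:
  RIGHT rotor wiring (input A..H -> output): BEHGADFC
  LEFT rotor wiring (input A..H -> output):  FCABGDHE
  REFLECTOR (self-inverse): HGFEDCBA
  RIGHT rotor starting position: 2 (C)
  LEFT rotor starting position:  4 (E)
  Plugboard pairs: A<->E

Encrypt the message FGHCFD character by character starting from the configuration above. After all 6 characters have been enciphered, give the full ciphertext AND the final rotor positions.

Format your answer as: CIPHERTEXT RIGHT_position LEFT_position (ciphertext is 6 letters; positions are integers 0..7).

Char 1 ('F'): step: R->3, L=4; F->plug->F->R->G->L->E->refl->D->L'->C->R'->D->plug->D
Char 2 ('G'): step: R->4, L=4; G->plug->G->R->D->L->A->refl->H->L'->B->R'->C->plug->C
Char 3 ('H'): step: R->5, L=4; H->plug->H->R->D->L->A->refl->H->L'->B->R'->G->plug->G
Char 4 ('C'): step: R->6, L=4; C->plug->C->R->D->L->A->refl->H->L'->B->R'->E->plug->A
Char 5 ('F'): step: R->7, L=4; F->plug->F->R->B->L->H->refl->A->L'->D->R'->A->plug->E
Char 6 ('D'): step: R->0, L->5 (L advanced); D->plug->D->R->G->L->E->refl->D->L'->F->R'->G->plug->G
Final: ciphertext=DCGAEG, RIGHT=0, LEFT=5

Answer: DCGAEG 0 5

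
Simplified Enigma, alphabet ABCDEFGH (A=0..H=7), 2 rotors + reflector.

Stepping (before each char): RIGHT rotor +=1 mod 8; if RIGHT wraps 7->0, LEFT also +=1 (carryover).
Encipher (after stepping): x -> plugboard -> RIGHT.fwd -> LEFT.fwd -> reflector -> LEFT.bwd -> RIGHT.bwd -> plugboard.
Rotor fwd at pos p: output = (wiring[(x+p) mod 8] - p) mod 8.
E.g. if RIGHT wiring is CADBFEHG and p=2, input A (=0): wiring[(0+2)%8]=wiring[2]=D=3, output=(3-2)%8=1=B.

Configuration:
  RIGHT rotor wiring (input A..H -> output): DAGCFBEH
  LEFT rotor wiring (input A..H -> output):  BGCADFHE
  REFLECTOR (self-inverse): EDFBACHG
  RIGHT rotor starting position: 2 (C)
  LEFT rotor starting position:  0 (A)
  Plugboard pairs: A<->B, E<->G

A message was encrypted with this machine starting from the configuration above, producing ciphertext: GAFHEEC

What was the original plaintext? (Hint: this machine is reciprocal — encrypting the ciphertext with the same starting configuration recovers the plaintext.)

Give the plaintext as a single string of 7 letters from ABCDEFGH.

Answer: FEDEHHE

Derivation:
Char 1 ('G'): step: R->3, L=0; G->plug->E->R->E->L->D->refl->B->L'->A->R'->F->plug->F
Char 2 ('A'): step: R->4, L=0; A->plug->B->R->F->L->F->refl->C->L'->C->R'->G->plug->E
Char 3 ('F'): step: R->5, L=0; F->plug->F->R->B->L->G->refl->H->L'->G->R'->D->plug->D
Char 4 ('H'): step: R->6, L=0; H->plug->H->R->D->L->A->refl->E->L'->H->R'->G->plug->E
Char 5 ('E'): step: R->7, L=0; E->plug->G->R->C->L->C->refl->F->L'->F->R'->H->plug->H
Char 6 ('E'): step: R->0, L->1 (L advanced); E->plug->G->R->E->L->E->refl->A->L'->H->R'->H->plug->H
Char 7 ('C'): step: R->1, L=1; C->plug->C->R->B->L->B->refl->D->L'->G->R'->G->plug->E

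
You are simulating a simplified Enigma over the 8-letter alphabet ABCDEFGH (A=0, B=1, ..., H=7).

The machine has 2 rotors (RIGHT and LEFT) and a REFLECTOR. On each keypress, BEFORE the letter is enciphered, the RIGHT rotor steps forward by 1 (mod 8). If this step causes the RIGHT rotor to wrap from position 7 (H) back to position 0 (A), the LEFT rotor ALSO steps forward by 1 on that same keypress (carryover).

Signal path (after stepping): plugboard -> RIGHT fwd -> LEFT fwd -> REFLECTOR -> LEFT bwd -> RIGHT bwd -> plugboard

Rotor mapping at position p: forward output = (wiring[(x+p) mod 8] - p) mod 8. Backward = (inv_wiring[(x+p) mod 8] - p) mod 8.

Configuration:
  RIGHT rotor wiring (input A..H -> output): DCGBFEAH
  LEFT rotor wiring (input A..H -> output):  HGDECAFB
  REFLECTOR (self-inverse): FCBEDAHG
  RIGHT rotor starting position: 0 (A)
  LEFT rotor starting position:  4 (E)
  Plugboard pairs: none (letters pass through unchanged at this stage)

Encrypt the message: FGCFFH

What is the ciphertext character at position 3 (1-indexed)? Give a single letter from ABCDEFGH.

Char 1 ('F'): step: R->1, L=4; F->plug->F->R->H->L->A->refl->F->L'->D->R'->E->plug->E
Char 2 ('G'): step: R->2, L=4; G->plug->G->R->B->L->E->refl->D->L'->E->R'->A->plug->A
Char 3 ('C'): step: R->3, L=4; C->plug->C->R->B->L->E->refl->D->L'->E->R'->E->plug->E

E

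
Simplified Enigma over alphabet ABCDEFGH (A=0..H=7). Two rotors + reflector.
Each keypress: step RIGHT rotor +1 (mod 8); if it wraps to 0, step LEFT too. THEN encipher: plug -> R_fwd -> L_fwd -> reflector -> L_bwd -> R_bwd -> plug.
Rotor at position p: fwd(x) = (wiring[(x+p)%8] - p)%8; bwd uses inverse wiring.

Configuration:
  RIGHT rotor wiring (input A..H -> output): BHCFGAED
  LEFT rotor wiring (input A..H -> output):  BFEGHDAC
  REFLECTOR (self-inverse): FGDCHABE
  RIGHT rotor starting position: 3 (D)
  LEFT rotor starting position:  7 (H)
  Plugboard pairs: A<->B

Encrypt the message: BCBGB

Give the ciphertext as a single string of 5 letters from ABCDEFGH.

Char 1 ('B'): step: R->4, L=7; B->plug->A->R->C->L->G->refl->B->L'->H->R'->D->plug->D
Char 2 ('C'): step: R->5, L=7; C->plug->C->R->G->L->E->refl->H->L'->E->R'->D->plug->D
Char 3 ('B'): step: R->6, L=7; B->plug->A->R->G->L->E->refl->H->L'->E->R'->E->plug->E
Char 4 ('G'): step: R->7, L=7; G->plug->G->R->B->L->C->refl->D->L'->A->R'->C->plug->C
Char 5 ('B'): step: R->0, L->0 (L advanced); B->plug->A->R->B->L->F->refl->A->L'->G->R'->E->plug->E

Answer: DDECE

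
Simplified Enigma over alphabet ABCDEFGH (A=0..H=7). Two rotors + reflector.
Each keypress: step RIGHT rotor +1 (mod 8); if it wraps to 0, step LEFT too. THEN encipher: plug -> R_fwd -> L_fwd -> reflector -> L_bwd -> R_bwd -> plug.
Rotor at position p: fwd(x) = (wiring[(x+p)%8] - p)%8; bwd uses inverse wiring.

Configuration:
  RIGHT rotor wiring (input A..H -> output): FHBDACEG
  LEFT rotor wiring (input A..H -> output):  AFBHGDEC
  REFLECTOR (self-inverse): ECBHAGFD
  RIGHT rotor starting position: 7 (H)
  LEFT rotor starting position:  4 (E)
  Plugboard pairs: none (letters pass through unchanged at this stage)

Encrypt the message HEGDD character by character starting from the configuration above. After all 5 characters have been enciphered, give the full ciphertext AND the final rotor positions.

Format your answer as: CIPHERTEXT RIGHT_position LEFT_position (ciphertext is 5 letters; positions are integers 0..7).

Char 1 ('H'): step: R->0, L->5 (L advanced); H->plug->H->R->G->L->C->refl->B->L'->H->R'->B->plug->B
Char 2 ('E'): step: R->1, L=5; E->plug->E->R->B->L->H->refl->D->L'->D->R'->F->plug->F
Char 3 ('G'): step: R->2, L=5; G->plug->G->R->D->L->D->refl->H->L'->B->R'->B->plug->B
Char 4 ('D'): step: R->3, L=5; D->plug->D->R->B->L->H->refl->D->L'->D->R'->E->plug->E
Char 5 ('D'): step: R->4, L=5; D->plug->D->R->C->L->F->refl->G->L'->A->R'->C->plug->C
Final: ciphertext=BFBEC, RIGHT=4, LEFT=5

Answer: BFBEC 4 5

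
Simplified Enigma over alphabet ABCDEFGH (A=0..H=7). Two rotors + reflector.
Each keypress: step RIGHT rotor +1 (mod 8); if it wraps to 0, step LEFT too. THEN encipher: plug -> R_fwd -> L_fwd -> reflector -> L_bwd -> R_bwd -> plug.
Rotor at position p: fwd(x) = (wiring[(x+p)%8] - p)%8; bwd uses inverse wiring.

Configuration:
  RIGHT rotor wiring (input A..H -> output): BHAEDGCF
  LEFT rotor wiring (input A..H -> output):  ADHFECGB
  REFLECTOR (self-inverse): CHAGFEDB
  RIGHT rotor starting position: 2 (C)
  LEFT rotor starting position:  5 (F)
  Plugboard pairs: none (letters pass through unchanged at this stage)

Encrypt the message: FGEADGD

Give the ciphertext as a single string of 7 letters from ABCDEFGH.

Answer: HFCCGCH

Derivation:
Char 1 ('F'): step: R->3, L=5; F->plug->F->R->G->L->A->refl->C->L'->F->R'->H->plug->H
Char 2 ('G'): step: R->4, L=5; G->plug->G->R->E->L->G->refl->D->L'->D->R'->F->plug->F
Char 3 ('E'): step: R->5, L=5; E->plug->E->R->C->L->E->refl->F->L'->A->R'->C->plug->C
Char 4 ('A'): step: R->6, L=5; A->plug->A->R->E->L->G->refl->D->L'->D->R'->C->plug->C
Char 5 ('D'): step: R->7, L=5; D->plug->D->R->B->L->B->refl->H->L'->H->R'->G->plug->G
Char 6 ('G'): step: R->0, L->6 (L advanced); G->plug->G->R->C->L->C->refl->A->L'->A->R'->C->plug->C
Char 7 ('D'): step: R->1, L=6; D->plug->D->R->C->L->C->refl->A->L'->A->R'->H->plug->H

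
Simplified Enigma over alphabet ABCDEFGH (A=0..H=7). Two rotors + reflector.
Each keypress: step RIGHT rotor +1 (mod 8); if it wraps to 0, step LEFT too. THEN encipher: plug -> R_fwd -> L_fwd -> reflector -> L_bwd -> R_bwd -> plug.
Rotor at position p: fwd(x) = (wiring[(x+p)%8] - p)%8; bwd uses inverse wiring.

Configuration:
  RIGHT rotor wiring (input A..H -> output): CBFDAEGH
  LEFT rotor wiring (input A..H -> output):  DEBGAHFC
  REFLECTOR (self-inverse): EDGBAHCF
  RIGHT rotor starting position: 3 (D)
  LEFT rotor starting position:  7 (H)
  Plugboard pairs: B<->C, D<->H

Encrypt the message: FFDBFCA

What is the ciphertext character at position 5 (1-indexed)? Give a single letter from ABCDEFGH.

Char 1 ('F'): step: R->4, L=7; F->plug->F->R->F->L->B->refl->D->L'->A->R'->B->plug->C
Char 2 ('F'): step: R->5, L=7; F->plug->F->R->A->L->D->refl->B->L'->F->R'->D->plug->H
Char 3 ('D'): step: R->6, L=7; D->plug->H->R->G->L->A->refl->E->L'->B->R'->B->plug->C
Char 4 ('B'): step: R->7, L=7; B->plug->C->R->C->L->F->refl->H->L'->E->R'->E->plug->E
Char 5 ('F'): step: R->0, L->0 (L advanced); F->plug->F->R->E->L->A->refl->E->L'->B->R'->B->plug->C

C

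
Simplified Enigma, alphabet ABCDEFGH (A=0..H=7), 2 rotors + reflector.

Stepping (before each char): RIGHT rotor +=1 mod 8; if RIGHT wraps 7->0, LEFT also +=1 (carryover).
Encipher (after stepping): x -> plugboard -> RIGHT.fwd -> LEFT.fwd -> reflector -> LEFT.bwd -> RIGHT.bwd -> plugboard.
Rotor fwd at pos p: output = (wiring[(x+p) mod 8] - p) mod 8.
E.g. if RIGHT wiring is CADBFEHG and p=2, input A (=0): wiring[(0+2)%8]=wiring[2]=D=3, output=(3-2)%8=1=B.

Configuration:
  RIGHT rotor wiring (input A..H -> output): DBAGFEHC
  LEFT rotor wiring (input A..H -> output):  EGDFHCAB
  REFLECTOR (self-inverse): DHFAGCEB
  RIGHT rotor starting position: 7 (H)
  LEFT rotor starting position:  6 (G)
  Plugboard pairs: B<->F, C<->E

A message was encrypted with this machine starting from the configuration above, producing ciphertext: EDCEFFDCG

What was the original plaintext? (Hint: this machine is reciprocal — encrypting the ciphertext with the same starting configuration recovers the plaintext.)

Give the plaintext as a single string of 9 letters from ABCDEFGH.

Answer: FCABAAFEB

Derivation:
Char 1 ('E'): step: R->0, L->7 (L advanced); E->plug->C->R->A->L->C->refl->F->L'->B->R'->B->plug->F
Char 2 ('D'): step: R->1, L=7; D->plug->D->R->E->L->G->refl->E->L'->D->R'->E->plug->C
Char 3 ('C'): step: R->2, L=7; C->plug->E->R->F->L->A->refl->D->L'->G->R'->A->plug->A
Char 4 ('E'): step: R->3, L=7; E->plug->C->R->B->L->F->refl->C->L'->A->R'->F->plug->B
Char 5 ('F'): step: R->4, L=7; F->plug->B->R->A->L->C->refl->F->L'->B->R'->A->plug->A
Char 6 ('F'): step: R->5, L=7; F->plug->B->R->C->L->H->refl->B->L'->H->R'->A->plug->A
Char 7 ('D'): step: R->6, L=7; D->plug->D->R->D->L->E->refl->G->L'->E->R'->B->plug->F
Char 8 ('C'): step: R->7, L=7; C->plug->E->R->H->L->B->refl->H->L'->C->R'->C->plug->E
Char 9 ('G'): step: R->0, L->0 (L advanced); G->plug->G->R->H->L->B->refl->H->L'->E->R'->F->plug->B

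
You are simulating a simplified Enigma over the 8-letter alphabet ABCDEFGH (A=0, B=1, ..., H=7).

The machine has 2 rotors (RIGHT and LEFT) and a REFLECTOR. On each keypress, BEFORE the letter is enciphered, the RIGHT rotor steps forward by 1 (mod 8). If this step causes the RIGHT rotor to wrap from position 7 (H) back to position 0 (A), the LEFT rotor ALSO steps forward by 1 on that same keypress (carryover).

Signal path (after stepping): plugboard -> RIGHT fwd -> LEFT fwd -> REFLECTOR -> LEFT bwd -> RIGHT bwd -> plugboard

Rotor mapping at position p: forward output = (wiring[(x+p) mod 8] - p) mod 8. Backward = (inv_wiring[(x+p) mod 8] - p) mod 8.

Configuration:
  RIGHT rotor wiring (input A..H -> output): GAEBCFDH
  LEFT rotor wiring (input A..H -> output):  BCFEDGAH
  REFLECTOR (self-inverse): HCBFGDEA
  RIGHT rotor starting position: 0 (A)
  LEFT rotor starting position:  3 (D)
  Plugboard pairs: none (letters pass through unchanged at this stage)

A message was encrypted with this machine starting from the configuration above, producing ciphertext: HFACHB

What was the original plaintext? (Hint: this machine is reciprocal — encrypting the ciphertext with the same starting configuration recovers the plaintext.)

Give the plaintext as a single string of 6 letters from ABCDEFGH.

Answer: EGHGGE

Derivation:
Char 1 ('H'): step: R->1, L=3; H->plug->H->R->F->L->G->refl->E->L'->E->R'->E->plug->E
Char 2 ('F'): step: R->2, L=3; F->plug->F->R->F->L->G->refl->E->L'->E->R'->G->plug->G
Char 3 ('A'): step: R->3, L=3; A->plug->A->R->G->L->H->refl->A->L'->B->R'->H->plug->H
Char 4 ('C'): step: R->4, L=3; C->plug->C->R->H->L->C->refl->B->L'->A->R'->G->plug->G
Char 5 ('H'): step: R->5, L=3; H->plug->H->R->F->L->G->refl->E->L'->E->R'->G->plug->G
Char 6 ('B'): step: R->6, L=3; B->plug->B->R->B->L->A->refl->H->L'->G->R'->E->plug->E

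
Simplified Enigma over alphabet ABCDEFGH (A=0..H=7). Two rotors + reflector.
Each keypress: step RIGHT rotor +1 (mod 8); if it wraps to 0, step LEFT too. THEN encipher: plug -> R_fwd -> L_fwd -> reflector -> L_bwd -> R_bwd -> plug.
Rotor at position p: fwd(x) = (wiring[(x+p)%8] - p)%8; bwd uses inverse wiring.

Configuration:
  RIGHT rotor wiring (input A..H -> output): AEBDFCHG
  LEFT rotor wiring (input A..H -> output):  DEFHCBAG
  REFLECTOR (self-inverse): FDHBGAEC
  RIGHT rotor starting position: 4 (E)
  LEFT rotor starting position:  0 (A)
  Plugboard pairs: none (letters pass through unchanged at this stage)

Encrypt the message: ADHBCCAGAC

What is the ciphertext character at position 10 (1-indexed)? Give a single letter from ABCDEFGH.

Char 1 ('A'): step: R->5, L=0; A->plug->A->R->F->L->B->refl->D->L'->A->R'->H->plug->H
Char 2 ('D'): step: R->6, L=0; D->plug->D->R->G->L->A->refl->F->L'->C->R'->C->plug->C
Char 3 ('H'): step: R->7, L=0; H->plug->H->R->A->L->D->refl->B->L'->F->R'->C->plug->C
Char 4 ('B'): step: R->0, L->1 (L advanced); B->plug->B->R->E->L->A->refl->F->L'->G->R'->H->plug->H
Char 5 ('C'): step: R->1, L=1; C->plug->C->R->C->L->G->refl->E->L'->B->R'->E->plug->E
Char 6 ('C'): step: R->2, L=1; C->plug->C->R->D->L->B->refl->D->L'->A->R'->D->plug->D
Char 7 ('A'): step: R->3, L=1; A->plug->A->R->A->L->D->refl->B->L'->D->R'->E->plug->E
Char 8 ('G'): step: R->4, L=1; G->plug->G->R->F->L->H->refl->C->L'->H->R'->H->plug->H
Char 9 ('A'): step: R->5, L=1; A->plug->A->R->F->L->H->refl->C->L'->H->R'->E->plug->E
Char 10 ('C'): step: R->6, L=1; C->plug->C->R->C->L->G->refl->E->L'->B->R'->A->plug->A

A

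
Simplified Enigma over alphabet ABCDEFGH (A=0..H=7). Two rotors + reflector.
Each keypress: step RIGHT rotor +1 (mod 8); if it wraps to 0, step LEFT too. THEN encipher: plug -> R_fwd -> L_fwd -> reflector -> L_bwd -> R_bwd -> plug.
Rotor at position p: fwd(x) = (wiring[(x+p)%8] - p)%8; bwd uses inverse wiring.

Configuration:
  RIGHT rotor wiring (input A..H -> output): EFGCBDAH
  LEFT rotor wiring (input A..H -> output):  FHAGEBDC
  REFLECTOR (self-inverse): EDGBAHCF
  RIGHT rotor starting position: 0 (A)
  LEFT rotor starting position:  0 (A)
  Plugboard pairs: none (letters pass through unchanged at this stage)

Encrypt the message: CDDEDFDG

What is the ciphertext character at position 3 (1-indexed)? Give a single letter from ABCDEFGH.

Char 1 ('C'): step: R->1, L=0; C->plug->C->R->B->L->H->refl->F->L'->A->R'->D->plug->D
Char 2 ('D'): step: R->2, L=0; D->plug->D->R->B->L->H->refl->F->L'->A->R'->B->plug->B
Char 3 ('D'): step: R->3, L=0; D->plug->D->R->F->L->B->refl->D->L'->G->R'->B->plug->B

B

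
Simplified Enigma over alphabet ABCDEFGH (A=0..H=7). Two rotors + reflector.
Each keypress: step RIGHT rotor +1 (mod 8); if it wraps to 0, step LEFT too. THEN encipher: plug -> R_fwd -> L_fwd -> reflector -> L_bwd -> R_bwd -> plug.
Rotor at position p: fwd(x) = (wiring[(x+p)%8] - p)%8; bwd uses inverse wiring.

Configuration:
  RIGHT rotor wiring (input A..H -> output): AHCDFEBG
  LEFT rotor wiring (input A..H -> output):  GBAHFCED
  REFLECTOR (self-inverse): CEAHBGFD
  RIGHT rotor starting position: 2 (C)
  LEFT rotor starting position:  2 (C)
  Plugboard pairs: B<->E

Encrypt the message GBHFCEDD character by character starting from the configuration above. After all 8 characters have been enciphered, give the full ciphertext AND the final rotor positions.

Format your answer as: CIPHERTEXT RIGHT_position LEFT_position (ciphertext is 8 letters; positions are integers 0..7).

Char 1 ('G'): step: R->3, L=2; G->plug->G->R->E->L->C->refl->A->L'->D->R'->E->plug->B
Char 2 ('B'): step: R->4, L=2; B->plug->E->R->E->L->C->refl->A->L'->D->R'->F->plug->F
Char 3 ('H'): step: R->5, L=2; H->plug->H->R->A->L->G->refl->F->L'->B->R'->C->plug->C
Char 4 ('F'): step: R->6, L=2; F->plug->F->R->F->L->B->refl->E->L'->G->R'->H->plug->H
Char 5 ('C'): step: R->7, L=2; C->plug->C->R->A->L->G->refl->F->L'->B->R'->B->plug->E
Char 6 ('E'): step: R->0, L->3 (L advanced); E->plug->B->R->H->L->F->refl->G->L'->G->R'->H->plug->H
Char 7 ('D'): step: R->1, L=3; D->plug->D->R->E->L->A->refl->C->L'->B->R'->B->plug->E
Char 8 ('D'): step: R->2, L=3; D->plug->D->R->C->L->H->refl->D->L'->F->R'->H->plug->H
Final: ciphertext=BFCHEHEH, RIGHT=2, LEFT=3

Answer: BFCHEHEH 2 3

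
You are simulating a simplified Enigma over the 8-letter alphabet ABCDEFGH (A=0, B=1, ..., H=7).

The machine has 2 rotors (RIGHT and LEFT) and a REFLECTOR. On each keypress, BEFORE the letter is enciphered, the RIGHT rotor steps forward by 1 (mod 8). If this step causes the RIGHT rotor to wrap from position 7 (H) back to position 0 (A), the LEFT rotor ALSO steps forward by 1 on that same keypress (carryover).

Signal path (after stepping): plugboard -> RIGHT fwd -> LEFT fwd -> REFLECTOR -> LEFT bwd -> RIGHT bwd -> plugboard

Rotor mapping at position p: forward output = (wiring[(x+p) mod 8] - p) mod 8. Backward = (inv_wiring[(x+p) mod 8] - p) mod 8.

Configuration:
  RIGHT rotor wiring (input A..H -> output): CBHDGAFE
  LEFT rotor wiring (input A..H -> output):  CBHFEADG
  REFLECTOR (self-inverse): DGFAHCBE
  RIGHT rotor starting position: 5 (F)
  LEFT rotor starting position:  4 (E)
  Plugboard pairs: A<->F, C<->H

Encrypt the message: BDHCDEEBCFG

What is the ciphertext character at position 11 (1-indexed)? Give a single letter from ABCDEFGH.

Char 1 ('B'): step: R->6, L=4; B->plug->B->R->G->L->D->refl->A->L'->A->R'->G->plug->G
Char 2 ('D'): step: R->7, L=4; D->plug->D->R->A->L->A->refl->D->L'->G->R'->H->plug->C
Char 3 ('H'): step: R->0, L->5 (L advanced); H->plug->C->R->H->L->H->refl->E->L'->E->R'->H->plug->C
Char 4 ('C'): step: R->1, L=5; C->plug->H->R->B->L->G->refl->B->L'->C->R'->C->plug->H
Char 5 ('D'): step: R->2, L=5; D->plug->D->R->G->L->A->refl->D->L'->A->R'->G->plug->G
Char 6 ('E'): step: R->3, L=5; E->plug->E->R->B->L->G->refl->B->L'->C->R'->D->plug->D
Char 7 ('E'): step: R->4, L=5; E->plug->E->R->G->L->A->refl->D->L'->A->R'->D->plug->D
Char 8 ('B'): step: R->5, L=5; B->plug->B->R->A->L->D->refl->A->L'->G->R'->G->plug->G
Char 9 ('C'): step: R->6, L=5; C->plug->H->R->C->L->B->refl->G->L'->B->R'->E->plug->E
Char 10 ('F'): step: R->7, L=5; F->plug->A->R->F->L->C->refl->F->L'->D->R'->B->plug->B
Char 11 ('G'): step: R->0, L->6 (L advanced); G->plug->G->R->F->L->H->refl->E->L'->C->R'->A->plug->F

F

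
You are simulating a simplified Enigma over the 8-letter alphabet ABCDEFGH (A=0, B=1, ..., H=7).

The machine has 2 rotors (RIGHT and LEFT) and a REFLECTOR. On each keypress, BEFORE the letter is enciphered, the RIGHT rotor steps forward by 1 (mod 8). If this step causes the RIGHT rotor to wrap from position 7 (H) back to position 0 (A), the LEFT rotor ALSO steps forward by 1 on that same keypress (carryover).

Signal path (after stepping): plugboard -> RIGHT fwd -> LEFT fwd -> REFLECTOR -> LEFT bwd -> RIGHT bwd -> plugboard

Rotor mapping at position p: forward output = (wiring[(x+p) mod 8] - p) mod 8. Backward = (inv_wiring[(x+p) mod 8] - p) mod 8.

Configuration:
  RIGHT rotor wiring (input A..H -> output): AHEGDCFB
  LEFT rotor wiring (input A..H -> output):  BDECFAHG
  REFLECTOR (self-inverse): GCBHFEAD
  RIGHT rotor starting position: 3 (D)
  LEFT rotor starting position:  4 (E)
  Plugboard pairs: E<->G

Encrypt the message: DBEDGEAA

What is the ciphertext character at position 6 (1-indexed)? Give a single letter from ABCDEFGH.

Char 1 ('D'): step: R->4, L=4; D->plug->D->R->F->L->H->refl->D->L'->C->R'->H->plug->H
Char 2 ('B'): step: R->5, L=4; B->plug->B->R->A->L->B->refl->C->L'->D->R'->D->plug->D
Char 3 ('E'): step: R->6, L=4; E->plug->G->R->F->L->H->refl->D->L'->C->R'->C->plug->C
Char 4 ('D'): step: R->7, L=4; D->plug->D->R->F->L->H->refl->D->L'->C->R'->A->plug->A
Char 5 ('G'): step: R->0, L->5 (L advanced); G->plug->E->R->D->L->E->refl->F->L'->G->R'->D->plug->D
Char 6 ('E'): step: R->1, L=5; E->plug->G->R->A->L->D->refl->H->L'->F->R'->C->plug->C

C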